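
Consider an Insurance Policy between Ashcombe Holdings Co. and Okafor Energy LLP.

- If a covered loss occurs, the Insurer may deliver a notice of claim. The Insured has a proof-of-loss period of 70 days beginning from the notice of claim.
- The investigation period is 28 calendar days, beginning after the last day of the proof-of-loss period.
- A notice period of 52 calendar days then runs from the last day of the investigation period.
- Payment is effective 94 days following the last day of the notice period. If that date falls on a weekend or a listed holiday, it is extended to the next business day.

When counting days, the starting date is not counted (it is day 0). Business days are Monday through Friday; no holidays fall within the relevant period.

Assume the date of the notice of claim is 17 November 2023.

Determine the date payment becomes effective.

18 July 2024

The last day of the proof-of-loss period: 17 November 2023 + 70 days = 26 January 2024.
Adding 28 calendar days to 26 January 2024 gives 23 February 2024, which is the last day of the investigation period.
Adding 52 calendar days to 23 February 2024 gives 15 April 2024, which is the last day of the notice period.
The date payment becomes effective: 94 calendar days after 15 April 2024 is 18 July 2024. 18 July 2024 is a Thursday, so no roll-forward applies.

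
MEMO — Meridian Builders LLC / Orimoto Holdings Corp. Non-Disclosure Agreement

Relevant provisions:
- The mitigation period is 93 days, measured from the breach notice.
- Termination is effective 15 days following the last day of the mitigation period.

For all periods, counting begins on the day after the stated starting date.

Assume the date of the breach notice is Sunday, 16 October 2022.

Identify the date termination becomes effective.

1 February 2023

The last day of the mitigation period: 16 October 2022 + 93 days = 17 January 2023.
Adding 15 calendar days to 17 January 2023 gives 1 February 2023, which is the date termination becomes effective.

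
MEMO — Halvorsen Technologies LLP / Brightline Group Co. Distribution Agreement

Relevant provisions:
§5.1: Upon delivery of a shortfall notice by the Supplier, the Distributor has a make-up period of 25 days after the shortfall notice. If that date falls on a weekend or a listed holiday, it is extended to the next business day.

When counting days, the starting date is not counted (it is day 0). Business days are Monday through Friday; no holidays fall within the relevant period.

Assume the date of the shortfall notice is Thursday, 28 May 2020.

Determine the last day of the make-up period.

22 June 2020

The last day of the make-up period: 25 calendar days after 28 May 2020 is 22 June 2020. 22 June 2020 is a Monday, so no roll-forward applies.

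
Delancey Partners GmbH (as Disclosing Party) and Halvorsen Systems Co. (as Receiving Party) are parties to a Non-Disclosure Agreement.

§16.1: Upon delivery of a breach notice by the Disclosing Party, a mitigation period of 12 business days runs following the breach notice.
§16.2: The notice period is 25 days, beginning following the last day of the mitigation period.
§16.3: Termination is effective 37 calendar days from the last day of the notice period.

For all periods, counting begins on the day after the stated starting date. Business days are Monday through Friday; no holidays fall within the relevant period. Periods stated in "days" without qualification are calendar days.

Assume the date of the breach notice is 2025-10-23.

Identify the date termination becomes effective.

2026-01-11

The last day of the mitigation period: counting 12 business days from Thursday, 2025-10-23 (Oct 24, Oct 27, Oct 28, Oct 29, …, Nov 6, Nov 7, Nov 10, skipping weekends) reaches Monday, 2025-11-10.
The last day of the notice period: 2025-11-10 + 25 days = 2025-12-05.
The date termination becomes effective: 37 calendar days after 2025-12-05 is 2026-01-11.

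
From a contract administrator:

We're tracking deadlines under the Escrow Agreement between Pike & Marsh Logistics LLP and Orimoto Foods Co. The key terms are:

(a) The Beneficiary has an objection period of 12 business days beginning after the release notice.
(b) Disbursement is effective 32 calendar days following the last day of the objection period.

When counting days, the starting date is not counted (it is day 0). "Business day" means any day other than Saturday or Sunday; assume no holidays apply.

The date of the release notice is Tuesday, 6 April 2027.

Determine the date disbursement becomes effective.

24 May 2027

From Tuesday, 6 April 2027, 12 business days (Apr 7, Apr 8, Apr 9, Apr 12, …, Apr 20, Apr 21, Apr 22, skipping weekends) brings us to Thursday, 22 April 2027, which is the last day of the objection period.
The date disbursement becomes effective: 32 calendar days after 22 April 2027 is 24 May 2027.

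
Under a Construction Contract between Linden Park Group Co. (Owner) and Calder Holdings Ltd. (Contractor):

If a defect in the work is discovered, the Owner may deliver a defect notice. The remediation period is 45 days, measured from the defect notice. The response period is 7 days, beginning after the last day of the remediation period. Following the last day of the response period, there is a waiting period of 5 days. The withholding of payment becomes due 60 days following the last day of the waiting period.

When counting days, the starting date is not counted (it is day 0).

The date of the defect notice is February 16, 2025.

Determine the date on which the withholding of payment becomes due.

The last day of the remediation period: 45 calendar days after February 16, 2025 is April 2, 2025.
Adding 7 calendar days to April 2, 2025 gives April 9, 2025, which is the last day of the response period.
The last day of the waiting period: April 9, 2025 + 5 days = April 14, 2025.
The date on which the withholding of payment becomes due: 60 calendar days after April 14, 2025 is June 13, 2025.

June 13, 2025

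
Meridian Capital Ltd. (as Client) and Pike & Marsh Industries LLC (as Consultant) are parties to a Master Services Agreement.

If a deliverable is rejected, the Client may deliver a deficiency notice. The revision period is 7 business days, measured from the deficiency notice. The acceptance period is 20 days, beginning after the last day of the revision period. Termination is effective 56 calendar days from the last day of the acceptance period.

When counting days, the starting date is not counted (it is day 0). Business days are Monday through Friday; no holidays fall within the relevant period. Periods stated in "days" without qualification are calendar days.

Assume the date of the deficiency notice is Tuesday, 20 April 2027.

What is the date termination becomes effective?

14 July 2027

The last day of the revision period: 7 business days after Tuesday, 20 April 2027, skipping weekends — Apr 21, Apr 22, Apr 23, Apr 26, Apr 27, Apr 28, Apr 29 — lands on Thursday, 29 April 2027.
The last day of the acceptance period: 29 April 2027 + 20 days = 19 May 2027.
Adding 56 calendar days to 19 May 2027 gives 14 July 2027, which is the date termination becomes effective.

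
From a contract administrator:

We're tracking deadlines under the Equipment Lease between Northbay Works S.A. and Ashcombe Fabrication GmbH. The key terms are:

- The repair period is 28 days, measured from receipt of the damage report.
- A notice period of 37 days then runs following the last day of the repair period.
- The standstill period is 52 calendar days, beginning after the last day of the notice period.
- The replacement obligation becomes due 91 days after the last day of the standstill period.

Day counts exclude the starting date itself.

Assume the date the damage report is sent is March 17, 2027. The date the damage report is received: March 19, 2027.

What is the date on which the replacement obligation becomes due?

Adding 28 calendar days to March 19, 2027 gives April 16, 2027, which is the last day of the repair period.
Adding 37 calendar days to April 16, 2027 gives May 23, 2027, which is the last day of the notice period.
The last day of the standstill period: May 23, 2027 + 52 days = July 14, 2027.
Adding 91 calendar days to July 14, 2027 gives October 13, 2027, which is the date on which the replacement obligation becomes due.

October 13, 2027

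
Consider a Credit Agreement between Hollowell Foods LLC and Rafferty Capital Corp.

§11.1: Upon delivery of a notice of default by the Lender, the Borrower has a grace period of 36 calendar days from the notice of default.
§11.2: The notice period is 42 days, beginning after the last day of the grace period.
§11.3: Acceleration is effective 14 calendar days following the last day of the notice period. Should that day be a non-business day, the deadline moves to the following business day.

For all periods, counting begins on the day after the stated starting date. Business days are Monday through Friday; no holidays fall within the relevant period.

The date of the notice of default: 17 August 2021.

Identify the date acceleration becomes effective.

Adding 36 calendar days to 17 August 2021 gives 22 September 2021, which is the last day of the grace period.
Adding 42 calendar days to 22 September 2021 gives 3 November 2021, which is the last day of the notice period.
The date acceleration becomes effective: 3 November 2021 + 14 days = 17 November 2021. 17 November 2021 is a Wednesday, so no roll-forward applies.

17 November 2021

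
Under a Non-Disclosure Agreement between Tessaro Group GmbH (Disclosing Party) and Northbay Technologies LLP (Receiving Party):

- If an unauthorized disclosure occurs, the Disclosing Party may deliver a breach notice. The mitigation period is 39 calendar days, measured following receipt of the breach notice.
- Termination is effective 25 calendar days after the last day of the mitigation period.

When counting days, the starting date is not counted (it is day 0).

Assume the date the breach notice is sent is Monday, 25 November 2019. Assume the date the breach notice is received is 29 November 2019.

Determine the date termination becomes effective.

The last day of the mitigation period: 39 calendar days after 29 November 2019 is 7 January 2020.
Adding 25 calendar days to 7 January 2020 gives 1 February 2020, which is the date termination becomes effective.

1 February 2020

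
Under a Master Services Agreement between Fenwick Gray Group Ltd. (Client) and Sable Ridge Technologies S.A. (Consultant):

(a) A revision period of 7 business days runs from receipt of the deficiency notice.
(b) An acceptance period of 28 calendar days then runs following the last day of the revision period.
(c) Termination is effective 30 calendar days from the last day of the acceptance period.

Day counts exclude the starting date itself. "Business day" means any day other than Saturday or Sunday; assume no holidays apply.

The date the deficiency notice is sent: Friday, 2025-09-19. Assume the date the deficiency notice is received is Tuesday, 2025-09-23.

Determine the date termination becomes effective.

The last day of the revision period: counting 7 business days from Tuesday, 2025-09-23 (Sep 24, Sep 25, Sep 26, Sep 29, Sep 30, Oct 1, Oct 2, skipping weekends) reaches Thursday, 2025-10-02.
Adding 28 calendar days to 2025-10-02 gives 2025-10-30, which is the last day of the acceptance period.
The date termination becomes effective: 2025-10-30 + 30 days = 2025-11-29.

2025-11-29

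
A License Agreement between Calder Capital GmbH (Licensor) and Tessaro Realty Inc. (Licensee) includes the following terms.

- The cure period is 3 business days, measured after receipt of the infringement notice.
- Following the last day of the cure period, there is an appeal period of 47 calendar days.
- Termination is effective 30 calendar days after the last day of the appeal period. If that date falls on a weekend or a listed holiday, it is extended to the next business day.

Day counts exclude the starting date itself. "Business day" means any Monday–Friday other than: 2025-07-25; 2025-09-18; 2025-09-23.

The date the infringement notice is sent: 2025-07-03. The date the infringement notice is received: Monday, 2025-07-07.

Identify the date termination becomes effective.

2025-09-25

From Monday, 2025-07-07, 3 business days (Jul 8, Jul 9, Jul 10, skipping weekends) brings us to Thursday, 2025-07-10, which is the last day of the cure period.
Adding 47 calendar days to 2025-07-10 gives 2025-08-26, which is the last day of the appeal period.
Adding 30 calendar days to 2025-08-26 gives 2025-09-25, which is the date termination becomes effective. 2025-09-25 is a Thursday and is not a listed holiday, so no roll-forward applies.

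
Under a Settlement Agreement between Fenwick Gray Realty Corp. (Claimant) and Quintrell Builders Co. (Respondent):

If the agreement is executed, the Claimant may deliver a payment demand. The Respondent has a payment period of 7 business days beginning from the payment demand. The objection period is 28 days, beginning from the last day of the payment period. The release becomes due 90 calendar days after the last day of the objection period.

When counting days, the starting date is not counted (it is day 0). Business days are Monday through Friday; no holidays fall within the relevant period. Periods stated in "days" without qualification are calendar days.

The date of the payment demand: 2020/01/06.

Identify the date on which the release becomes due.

From Monday, 2020/01/06, 7 business days (Jan 7, Jan 8, Jan 9, Jan 10, Jan 13, Jan 14, Jan 15, skipping weekends) brings us to Wednesday, 2020/01/15, which is the last day of the payment period.
The last day of the objection period: 28 calendar days after 2020/01/15 is 2020/02/12.
The date on which the release becomes due: 90 calendar days after 2020/02/12 is 2020/05/12.

2020/05/12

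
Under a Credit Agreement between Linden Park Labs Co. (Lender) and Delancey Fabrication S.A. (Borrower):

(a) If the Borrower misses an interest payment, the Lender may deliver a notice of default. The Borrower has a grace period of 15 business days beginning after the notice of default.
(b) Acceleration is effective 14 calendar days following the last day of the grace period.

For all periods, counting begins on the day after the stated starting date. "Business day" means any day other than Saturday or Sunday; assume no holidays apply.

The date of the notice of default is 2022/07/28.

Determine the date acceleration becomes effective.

From Thursday, 2022/07/28, 15 business days (Jul 29, Aug 1, Aug 2, Aug 3, …, Aug 16, Aug 17, Aug 18, skipping weekends) brings us to Thursday, 2022/08/18, which is the last day of the grace period.
The date acceleration becomes effective: 2022/08/18 + 14 days = 2022/09/01.

2022/09/01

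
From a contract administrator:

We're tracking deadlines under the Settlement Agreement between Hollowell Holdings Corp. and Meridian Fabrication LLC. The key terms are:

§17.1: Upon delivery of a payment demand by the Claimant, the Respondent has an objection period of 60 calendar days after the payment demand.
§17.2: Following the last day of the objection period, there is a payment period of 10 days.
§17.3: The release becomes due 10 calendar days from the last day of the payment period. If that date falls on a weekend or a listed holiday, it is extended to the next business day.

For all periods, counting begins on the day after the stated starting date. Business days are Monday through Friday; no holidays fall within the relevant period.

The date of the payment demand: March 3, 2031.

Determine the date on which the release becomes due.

Adding 60 calendar days to March 3, 2031 gives May 2, 2031, which is the last day of the objection period.
The last day of the payment period: 10 calendar days after May 2, 2031 is May 12, 2031.
The date on which the release becomes due: May 12, 2031 + 10 days = May 22, 2031. May 22, 2031 is a Thursday, so no roll-forward applies.

May 22, 2031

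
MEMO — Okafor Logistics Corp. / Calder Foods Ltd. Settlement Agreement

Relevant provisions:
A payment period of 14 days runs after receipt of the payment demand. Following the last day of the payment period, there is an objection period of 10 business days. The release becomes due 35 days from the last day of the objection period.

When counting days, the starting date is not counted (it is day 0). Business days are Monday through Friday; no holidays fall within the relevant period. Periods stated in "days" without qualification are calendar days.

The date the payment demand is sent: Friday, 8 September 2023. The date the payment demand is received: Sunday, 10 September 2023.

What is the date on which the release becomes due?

10 November 2023

The last day of the payment period: 14 calendar days after 10 September 2023 is 24 September 2023.
The last day of the objection period: 10 business days after Sunday, 24 September 2023, skipping weekends — Sep 25, Sep 26, Sep 27, Sep 28, Sep 29, Oct 2, Oct 3, Oct 4, Oct 5, Oct 6 — lands on Friday, 6 October 2023.
Adding 35 calendar days to 6 October 2023 gives 10 November 2023, which is the date on which the release becomes due.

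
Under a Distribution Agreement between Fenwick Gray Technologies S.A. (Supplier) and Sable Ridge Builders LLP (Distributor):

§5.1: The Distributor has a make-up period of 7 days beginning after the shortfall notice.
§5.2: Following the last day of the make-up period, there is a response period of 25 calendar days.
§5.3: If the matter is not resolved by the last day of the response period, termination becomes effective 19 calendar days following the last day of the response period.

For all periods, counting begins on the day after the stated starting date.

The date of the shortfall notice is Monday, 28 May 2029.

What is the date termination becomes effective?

Adding 7 calendar days to 28 May 2029 gives 4 June 2029, which is the last day of the make-up period.
The last day of the response period: 4 June 2029 + 25 days = 29 June 2029.
The date termination becomes effective: 29 June 2029 + 19 days = 18 July 2029.

18 July 2029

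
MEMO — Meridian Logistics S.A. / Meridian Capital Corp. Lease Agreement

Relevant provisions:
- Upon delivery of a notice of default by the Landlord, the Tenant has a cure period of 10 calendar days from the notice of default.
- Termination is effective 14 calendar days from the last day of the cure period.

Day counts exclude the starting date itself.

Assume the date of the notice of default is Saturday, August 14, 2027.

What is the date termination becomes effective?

September 7, 2027

The last day of the cure period: 10 calendar days after August 14, 2027 is August 24, 2027.
The date termination becomes effective: 14 calendar days after August 24, 2027 is September 7, 2027.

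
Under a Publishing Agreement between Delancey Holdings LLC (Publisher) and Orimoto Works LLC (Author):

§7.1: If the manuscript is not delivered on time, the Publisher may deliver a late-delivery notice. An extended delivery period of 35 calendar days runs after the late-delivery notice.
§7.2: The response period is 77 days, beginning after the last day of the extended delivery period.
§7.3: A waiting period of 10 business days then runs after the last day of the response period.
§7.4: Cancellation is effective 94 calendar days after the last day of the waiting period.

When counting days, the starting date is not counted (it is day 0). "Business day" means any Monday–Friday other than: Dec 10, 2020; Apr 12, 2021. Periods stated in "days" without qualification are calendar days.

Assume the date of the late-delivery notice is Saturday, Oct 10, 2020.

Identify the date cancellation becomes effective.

May 17, 2021

The last day of the extended delivery period: Oct 10, 2020 + 35 days = Nov 14, 2020.
The last day of the response period: 77 calendar days after Nov 14, 2020 is Jan 30, 2021.
From Saturday, Jan 30, 2021, 10 business days (Feb 1, Feb 2, Feb 3, Feb 4, Feb 5, Feb 8, Feb 9, Feb 10, Feb 11, Feb 12, skipping weekends) brings us to Friday, Feb 12, 2021, which is the last day of the waiting period.
Adding 94 calendar days to Feb 12, 2021 gives May 17, 2021, which is the date cancellation becomes effective.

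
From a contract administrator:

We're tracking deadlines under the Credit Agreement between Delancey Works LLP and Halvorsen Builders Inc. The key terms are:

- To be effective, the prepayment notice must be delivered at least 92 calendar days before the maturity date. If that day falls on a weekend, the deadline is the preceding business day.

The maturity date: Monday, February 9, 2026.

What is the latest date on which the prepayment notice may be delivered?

Counting back 92 calendar days from February 9, 2026 gives November 9, 2025. That is a Sunday, so the deadline moves back to Friday, November 7, 2025.

November 7, 2025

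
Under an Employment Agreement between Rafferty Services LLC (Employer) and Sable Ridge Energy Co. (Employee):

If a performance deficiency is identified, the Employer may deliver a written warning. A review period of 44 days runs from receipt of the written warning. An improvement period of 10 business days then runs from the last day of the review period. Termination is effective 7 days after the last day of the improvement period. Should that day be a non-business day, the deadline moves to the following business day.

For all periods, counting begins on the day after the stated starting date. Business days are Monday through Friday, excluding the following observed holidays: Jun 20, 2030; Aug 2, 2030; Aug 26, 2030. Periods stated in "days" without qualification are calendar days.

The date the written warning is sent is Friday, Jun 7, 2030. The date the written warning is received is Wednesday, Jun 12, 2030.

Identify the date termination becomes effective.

Aug 19, 2030

The last day of the review period: Jun 12, 2030 + 44 days = Jul 26, 2030.
The last day of the improvement period: 10 business days after Friday, Jul 26, 2030, skipping weekends and the listed holiday on Aug 2 — Jul 29, Jul 30, Jul 31, Aug 1, Aug 5, Aug 6, Aug 7, Aug 8, Aug 9, Aug 12 — lands on Monday, Aug 12, 2030.
Adding 7 calendar days to Aug 12, 2030 gives Aug 19, 2030, which is the date termination becomes effective. Aug 19, 2030 is a Monday and is not a listed holiday, so no roll-forward applies.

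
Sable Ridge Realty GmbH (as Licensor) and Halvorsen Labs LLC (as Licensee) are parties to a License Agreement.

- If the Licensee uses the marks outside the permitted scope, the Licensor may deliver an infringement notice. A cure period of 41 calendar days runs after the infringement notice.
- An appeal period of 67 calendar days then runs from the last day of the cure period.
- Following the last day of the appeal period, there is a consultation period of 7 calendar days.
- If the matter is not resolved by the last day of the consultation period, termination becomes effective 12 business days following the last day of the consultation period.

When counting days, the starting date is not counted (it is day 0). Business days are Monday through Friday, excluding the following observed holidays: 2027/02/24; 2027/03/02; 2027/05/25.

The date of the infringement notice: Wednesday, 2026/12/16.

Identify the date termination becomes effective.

2027/04/27

The last day of the cure period: 41 calendar days after 2026/12/16 is 2027/01/26.
Adding 67 calendar days to 2027/01/26 gives 2027/04/03, which is the last day of the appeal period.
The last day of the consultation period: 7 calendar days after 2027/04/03 is 2027/04/10.
The date termination becomes effective: 12 business days after Saturday, 2027/04/10, skipping weekends — Apr 12, Apr 13, Apr 14, Apr 15, …, Apr 23, Apr 26, Apr 27 — lands on Tuesday, 2027/04/27.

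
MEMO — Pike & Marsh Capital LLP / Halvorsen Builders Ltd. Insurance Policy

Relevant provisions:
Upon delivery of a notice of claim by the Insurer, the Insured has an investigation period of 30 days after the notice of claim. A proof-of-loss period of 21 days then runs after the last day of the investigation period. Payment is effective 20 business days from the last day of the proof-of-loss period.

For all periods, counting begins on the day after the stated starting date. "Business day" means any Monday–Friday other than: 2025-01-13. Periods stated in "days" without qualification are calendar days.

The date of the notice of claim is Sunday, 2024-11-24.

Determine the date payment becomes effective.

2025-02-11

The last day of the investigation period: 2024-11-24 + 30 days = 2024-12-24.
Adding 21 calendar days to 2024-12-24 gives 2025-01-14, which is the last day of the proof-of-loss period.
From Tuesday, 2025-01-14, 20 business days (Jan 15, Jan 16, Jan 17, Jan 20, …, Feb 7, Feb 10, Feb 11, skipping weekends) brings us to Tuesday, 2025-02-11, which is the date payment becomes effective.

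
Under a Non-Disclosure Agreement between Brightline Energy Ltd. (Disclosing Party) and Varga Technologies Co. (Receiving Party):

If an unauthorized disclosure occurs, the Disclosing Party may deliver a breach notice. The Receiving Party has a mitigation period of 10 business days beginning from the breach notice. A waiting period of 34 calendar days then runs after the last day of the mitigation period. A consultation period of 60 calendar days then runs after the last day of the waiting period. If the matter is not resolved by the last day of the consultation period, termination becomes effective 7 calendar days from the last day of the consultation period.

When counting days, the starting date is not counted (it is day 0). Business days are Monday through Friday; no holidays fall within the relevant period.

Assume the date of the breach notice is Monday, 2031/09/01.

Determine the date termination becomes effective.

From Monday, 2031/09/01, 10 business days (Sep 2, Sep 3, Sep 4, Sep 5, Sep 8, Sep 9, Sep 10, Sep 11, Sep 12, Sep 15, skipping weekends) brings us to Monday, 2031/09/15, which is the last day of the mitigation period.
The last day of the waiting period: 34 calendar days after 2031/09/15 is 2031/10/19.
Adding 60 calendar days to 2031/10/19 gives 2031/12/18, which is the last day of the consultation period.
The date termination becomes effective: 7 calendar days after 2031/12/18 is 2031/12/25.

2031/12/25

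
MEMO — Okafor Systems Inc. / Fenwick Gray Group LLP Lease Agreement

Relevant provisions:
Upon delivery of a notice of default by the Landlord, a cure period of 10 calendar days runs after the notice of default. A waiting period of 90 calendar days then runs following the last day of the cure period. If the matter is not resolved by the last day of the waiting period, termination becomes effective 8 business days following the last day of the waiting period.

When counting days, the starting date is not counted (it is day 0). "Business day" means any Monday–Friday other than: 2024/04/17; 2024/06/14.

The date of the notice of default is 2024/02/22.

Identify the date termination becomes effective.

The last day of the cure period: 2024/02/22 + 10 days = 2024/03/03.
Adding 90 calendar days to 2024/03/03 gives 2024/06/01, which is the last day of the waiting period.
The date termination becomes effective: counting 8 business days from Saturday, 2024/06/01 (Jun 3, Jun 4, Jun 5, Jun 6, Jun 7, Jun 10, Jun 11, Jun 12, skipping weekends) reaches Wednesday, 2024/06/12.

2024/06/12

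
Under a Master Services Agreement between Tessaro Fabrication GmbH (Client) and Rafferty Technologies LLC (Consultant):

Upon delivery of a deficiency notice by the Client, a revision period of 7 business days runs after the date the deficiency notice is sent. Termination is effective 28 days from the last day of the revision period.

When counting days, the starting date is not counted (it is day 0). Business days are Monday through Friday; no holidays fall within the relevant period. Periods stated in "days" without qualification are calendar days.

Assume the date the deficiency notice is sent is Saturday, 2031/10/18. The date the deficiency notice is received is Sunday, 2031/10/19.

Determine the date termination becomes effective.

The last day of the revision period: 7 business days after Saturday, 2031/10/18, skipping weekends — Oct 20, Oct 21, Oct 22, Oct 23, Oct 24, Oct 27, Oct 28 — lands on Tuesday, 2031/10/28.
The date termination becomes effective: 2031/10/28 + 28 days = 2031/11/25.

2031/11/25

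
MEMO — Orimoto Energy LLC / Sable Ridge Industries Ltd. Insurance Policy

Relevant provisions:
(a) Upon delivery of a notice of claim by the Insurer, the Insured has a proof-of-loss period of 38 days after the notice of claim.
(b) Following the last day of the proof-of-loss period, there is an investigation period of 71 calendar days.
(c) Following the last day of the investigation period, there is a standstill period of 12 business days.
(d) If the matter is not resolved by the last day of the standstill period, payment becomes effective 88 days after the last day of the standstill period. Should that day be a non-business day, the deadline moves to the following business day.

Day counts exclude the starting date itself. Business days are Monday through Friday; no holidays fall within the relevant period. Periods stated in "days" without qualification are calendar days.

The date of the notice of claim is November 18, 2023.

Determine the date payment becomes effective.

June 18, 2024

The last day of the proof-of-loss period: November 18, 2023 + 38 days = December 26, 2023.
The last day of the investigation period: 71 calendar days after December 26, 2023 is March 6, 2024.
The last day of the standstill period: counting 12 business days from Wednesday, March 6, 2024 (Mar 7, Mar 8, Mar 11, Mar 12, …, Mar 20, Mar 21, Mar 22, skipping weekends) reaches Friday, March 22, 2024.
Adding 88 calendar days to March 22, 2024 gives June 18, 2024, which is the date payment becomes effective. June 18, 2024 is a Tuesday, so no roll-forward applies.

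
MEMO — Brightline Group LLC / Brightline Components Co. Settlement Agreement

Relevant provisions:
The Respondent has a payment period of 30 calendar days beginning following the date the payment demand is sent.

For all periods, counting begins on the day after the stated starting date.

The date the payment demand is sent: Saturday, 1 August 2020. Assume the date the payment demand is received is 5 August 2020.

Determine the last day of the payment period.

The last day of the payment period: 30 calendar days after 1 August 2020 is 31 August 2020.

31 August 2020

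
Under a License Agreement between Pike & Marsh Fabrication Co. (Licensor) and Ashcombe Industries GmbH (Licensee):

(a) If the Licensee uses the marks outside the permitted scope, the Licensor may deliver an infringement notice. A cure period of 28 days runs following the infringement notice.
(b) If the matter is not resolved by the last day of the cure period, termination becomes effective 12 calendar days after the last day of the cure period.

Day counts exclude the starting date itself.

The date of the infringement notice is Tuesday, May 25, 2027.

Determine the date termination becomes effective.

The last day of the cure period: May 25, 2027 + 28 days = Jun 22, 2027.
Adding 12 calendar days to Jun 22, 2027 gives Jul 4, 2027, which is the date termination becomes effective.

Jul 4, 2027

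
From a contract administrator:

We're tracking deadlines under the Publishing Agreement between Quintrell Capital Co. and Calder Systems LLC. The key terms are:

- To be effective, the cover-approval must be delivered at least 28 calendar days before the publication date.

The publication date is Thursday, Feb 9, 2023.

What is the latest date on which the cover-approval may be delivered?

Jan 12, 2023

Counting back 28 calendar days from Feb 9, 2023 gives Jan 12, 2023.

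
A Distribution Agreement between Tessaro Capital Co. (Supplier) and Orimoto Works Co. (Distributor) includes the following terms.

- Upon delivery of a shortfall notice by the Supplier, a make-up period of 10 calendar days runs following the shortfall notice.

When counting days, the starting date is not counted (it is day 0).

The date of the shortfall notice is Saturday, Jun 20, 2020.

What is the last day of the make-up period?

The last day of the make-up period: Jun 20, 2020 + 10 days = Jun 30, 2020.

Jun 30, 2020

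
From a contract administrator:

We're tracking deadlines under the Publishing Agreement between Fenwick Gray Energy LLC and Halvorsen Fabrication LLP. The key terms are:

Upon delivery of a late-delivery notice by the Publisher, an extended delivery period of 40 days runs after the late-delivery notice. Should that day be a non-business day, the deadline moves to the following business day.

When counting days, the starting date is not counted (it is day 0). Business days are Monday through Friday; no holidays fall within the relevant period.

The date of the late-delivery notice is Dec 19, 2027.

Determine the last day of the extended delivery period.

Adding 40 calendar days to Dec 19, 2027 gives Jan 28, 2028, which is the last day of the extended delivery period. Jan 28, 2028 is a Friday, so no roll-forward applies.

Jan 28, 2028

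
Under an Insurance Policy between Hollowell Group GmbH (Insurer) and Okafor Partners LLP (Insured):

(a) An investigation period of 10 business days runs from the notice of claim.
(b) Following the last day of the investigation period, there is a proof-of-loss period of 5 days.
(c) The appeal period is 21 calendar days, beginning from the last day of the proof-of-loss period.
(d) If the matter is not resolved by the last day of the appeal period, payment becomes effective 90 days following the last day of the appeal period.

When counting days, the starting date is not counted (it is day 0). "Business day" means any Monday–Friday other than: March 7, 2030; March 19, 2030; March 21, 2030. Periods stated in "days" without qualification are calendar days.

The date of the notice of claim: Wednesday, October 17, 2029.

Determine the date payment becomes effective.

From Wednesday, October 17, 2029, 10 business days (Oct 18, Oct 19, Oct 22, Oct 23, Oct 24, Oct 25, Oct 26, Oct 29, Oct 30, Oct 31, skipping weekends) brings us to Wednesday, October 31, 2029, which is the last day of the investigation period.
The last day of the proof-of-loss period: 5 calendar days after October 31, 2029 is November 5, 2029.
Adding 21 calendar days to November 5, 2029 gives November 26, 2029, which is the last day of the appeal period.
The date payment becomes effective: 90 calendar days after November 26, 2029 is February 24, 2030.

February 24, 2030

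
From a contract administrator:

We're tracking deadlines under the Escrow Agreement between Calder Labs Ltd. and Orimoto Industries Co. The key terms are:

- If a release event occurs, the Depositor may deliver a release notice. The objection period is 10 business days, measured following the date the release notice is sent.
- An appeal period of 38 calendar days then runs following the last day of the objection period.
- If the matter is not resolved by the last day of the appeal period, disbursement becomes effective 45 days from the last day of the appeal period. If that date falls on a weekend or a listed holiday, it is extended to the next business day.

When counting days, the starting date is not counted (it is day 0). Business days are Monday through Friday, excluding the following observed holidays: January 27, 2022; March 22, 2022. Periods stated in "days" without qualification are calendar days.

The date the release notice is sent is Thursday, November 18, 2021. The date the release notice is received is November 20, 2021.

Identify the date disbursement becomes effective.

From Thursday, November 18, 2021, 10 business days (Nov 19, Nov 22, Nov 23, Nov 24, Nov 25, Nov 26, Nov 29, Nov 30, Dec 1, Dec 2, skipping weekends) brings us to Thursday, December 2, 2021, which is the last day of the objection period.
The last day of the appeal period: 38 calendar days after December 2, 2021 is January 9, 2022.
The date disbursement becomes effective: January 9, 2022 + 45 days = February 23, 2022. February 23, 2022 is a Wednesday and is not a listed holiday, so no roll-forward applies.

February 23, 2022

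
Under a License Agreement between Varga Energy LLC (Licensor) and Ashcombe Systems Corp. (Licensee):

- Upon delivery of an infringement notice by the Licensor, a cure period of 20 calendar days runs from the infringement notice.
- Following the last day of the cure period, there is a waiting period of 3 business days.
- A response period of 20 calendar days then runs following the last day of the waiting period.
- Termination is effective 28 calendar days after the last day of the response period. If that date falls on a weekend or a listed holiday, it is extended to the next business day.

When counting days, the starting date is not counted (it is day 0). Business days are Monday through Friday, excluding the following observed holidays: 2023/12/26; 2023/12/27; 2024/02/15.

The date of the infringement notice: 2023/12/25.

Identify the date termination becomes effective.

2024/03/05

The last day of the cure period: 20 calendar days after 2023/12/25 is 2024/01/14.
From Sunday, 2024/01/14, 3 business days (Jan 15, Jan 16, Jan 17, skipping weekends) brings us to Wednesday, 2024/01/17, which is the last day of the waiting period.
The last day of the response period: 20 calendar days after 2024/01/17 is 2024/02/06.
The date termination becomes effective: 2024/02/06 + 28 days = 2024/03/05. 2024/03/05 is a Tuesday and is not a listed holiday, so no roll-forward applies.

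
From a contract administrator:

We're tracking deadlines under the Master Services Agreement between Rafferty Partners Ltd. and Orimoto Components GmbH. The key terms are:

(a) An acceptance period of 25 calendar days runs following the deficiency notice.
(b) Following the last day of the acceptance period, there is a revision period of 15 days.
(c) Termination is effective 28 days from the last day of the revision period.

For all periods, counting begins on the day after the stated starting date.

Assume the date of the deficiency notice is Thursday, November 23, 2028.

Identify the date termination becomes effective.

Adding 25 calendar days to November 23, 2028 gives December 18, 2028, which is the last day of the acceptance period.
The last day of the revision period: December 18, 2028 + 15 days = January 2, 2029.
Adding 28 calendar days to January 2, 2029 gives January 30, 2029, which is the date termination becomes effective.

January 30, 2029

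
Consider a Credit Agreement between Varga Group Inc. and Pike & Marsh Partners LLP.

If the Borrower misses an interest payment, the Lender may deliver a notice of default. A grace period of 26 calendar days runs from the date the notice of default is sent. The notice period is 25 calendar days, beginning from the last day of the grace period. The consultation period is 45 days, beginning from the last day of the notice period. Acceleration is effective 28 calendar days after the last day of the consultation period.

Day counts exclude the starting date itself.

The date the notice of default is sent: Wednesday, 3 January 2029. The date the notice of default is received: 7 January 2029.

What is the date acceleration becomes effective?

The last day of the grace period: 3 January 2029 + 26 days = 29 January 2029.
The last day of the notice period: 29 January 2029 + 25 days = 23 February 2029.
The last day of the consultation period: 23 February 2029 + 45 days = 9 April 2029.
The date acceleration becomes effective: 28 calendar days after 9 April 2029 is 7 May 2029.

7 May 2029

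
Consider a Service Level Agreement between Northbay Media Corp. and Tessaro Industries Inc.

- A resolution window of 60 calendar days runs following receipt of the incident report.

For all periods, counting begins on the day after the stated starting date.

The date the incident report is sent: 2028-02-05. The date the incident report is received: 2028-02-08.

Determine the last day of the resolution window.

2028-04-08

The last day of the resolution window: 2028-02-08 + 60 days = 2028-04-08.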